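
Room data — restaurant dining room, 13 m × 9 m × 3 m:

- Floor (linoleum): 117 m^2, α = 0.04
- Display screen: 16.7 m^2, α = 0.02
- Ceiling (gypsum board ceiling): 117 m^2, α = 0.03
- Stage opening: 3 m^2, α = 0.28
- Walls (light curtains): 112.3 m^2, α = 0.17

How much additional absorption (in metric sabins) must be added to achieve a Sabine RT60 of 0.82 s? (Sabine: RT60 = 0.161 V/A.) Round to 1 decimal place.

40.5 sabins

Summing Sᵢαᵢ: 4.680 + 0.334 + 3.510 + 0.840 + 19.091 → A₁ = 28.455 sabins.
Target A₂ = 0.161·351/0.82 = 68.916 sabins (V = 351 m³).
Additional absorption ΔA = 68.916 − 28.455 = 40.5 sabins.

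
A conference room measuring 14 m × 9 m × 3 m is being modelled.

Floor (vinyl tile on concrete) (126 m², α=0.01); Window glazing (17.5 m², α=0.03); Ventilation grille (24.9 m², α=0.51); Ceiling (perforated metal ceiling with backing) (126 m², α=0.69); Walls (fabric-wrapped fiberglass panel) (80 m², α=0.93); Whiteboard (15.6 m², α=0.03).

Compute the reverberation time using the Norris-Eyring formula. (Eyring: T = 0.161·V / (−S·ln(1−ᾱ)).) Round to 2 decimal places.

S = Σ Sᵢ = 390.0 m².
Σ(Sᵢαᵢ) = 126×0.01 + 17.5×0.03 + 24.9×0.51 + 126×0.69 + 80×0.93 + 15.6×0.03 = 176.292.
ᾱ = 176.292 / 390.0 = 0.4520.
Eyring denominator: −S ln(1−ᾱ) = 234.577.
V = 14 × 9 × 3 = 378 m³.
RT60 = 0.161 × 378 / 234.577 = 0.26 s.

0.26 s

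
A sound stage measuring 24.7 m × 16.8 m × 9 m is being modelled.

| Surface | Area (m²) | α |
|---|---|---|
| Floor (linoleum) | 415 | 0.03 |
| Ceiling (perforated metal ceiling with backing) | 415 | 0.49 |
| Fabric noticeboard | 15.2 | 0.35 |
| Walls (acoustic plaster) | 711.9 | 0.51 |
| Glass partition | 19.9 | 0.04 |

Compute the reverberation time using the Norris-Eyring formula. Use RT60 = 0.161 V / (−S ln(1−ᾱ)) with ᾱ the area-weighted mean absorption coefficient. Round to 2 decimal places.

S = Σ Sᵢ = 1577.0 m².
Σ(Sᵢαᵢ) = 415·0.03 + 415·0.49 + 15.2·0.35 + 711.9·0.51 + 19.9·0.04 = 584.985.
ᾱ = 584.985 / 1577.0 = 0.3709.
−S·ln(1−ᾱ) = −1577.0 × ln(1 − 0.3709) = 730.884.
V = 24.7 × 16.8 × 9 = 3734.64 m³.
RT60 = 0.161 × 3734.64 / 730.884 = 0.82 s.

0.82 s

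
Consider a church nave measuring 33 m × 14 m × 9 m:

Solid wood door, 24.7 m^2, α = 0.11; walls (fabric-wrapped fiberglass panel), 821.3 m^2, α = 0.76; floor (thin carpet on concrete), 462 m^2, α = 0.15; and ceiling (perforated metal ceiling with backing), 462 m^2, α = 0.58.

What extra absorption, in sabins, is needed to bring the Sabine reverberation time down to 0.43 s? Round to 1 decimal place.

592.7 sabins

A₁ = Σ Sᵢαᵢ = 24.7×0.11 + 821.3×0.76 + 462×0.15 + 462×0.58 = 964.165 sabins.
V = 4158 m³. Required absorption A₂ = 0.161 × 4158 / 0.43 = 1556.833 sabins.
ΔA = A₂ − A₁ = 1556.833 − 964.165 = 592.7 sabins.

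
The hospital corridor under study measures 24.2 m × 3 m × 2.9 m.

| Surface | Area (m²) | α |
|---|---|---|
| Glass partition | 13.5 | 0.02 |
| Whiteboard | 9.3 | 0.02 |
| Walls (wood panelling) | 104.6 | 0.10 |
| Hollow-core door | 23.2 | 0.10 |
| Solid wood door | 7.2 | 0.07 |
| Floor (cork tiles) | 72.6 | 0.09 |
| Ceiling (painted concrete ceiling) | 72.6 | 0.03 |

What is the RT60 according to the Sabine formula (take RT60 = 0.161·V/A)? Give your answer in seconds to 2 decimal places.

Total absorption A = 13.5·0.02 + 9.3·0.02 + 104.6·0.10 + 23.2·0.10 + 7.2·0.07 + 72.6·0.09 + 72.6·0.03
  = 0.270 + 0.186 + 10.460 + 2.320 + 0.504 + 6.534 + 2.178 = 22.452 m² sabins.
V = 24.2·3·2.9 = 210.54 m³.
Sabine: RT60 = 0.161 × 210.54 / 22.452 = 1.51 s.

1.51 seconds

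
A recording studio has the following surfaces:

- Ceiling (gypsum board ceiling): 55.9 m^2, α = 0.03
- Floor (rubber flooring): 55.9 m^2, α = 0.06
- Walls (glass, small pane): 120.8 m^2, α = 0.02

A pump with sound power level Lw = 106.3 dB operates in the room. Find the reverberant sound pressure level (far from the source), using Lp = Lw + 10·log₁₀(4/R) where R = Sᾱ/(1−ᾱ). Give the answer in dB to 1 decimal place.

A = 7.447 sabins; S = 232.6 m^2.
ᾱ = 7.447/232.6 = 0.0320; R = Sᾱ/(1−ᾱ) = 7.447/(1−0.0320) = 7.693 m^2.
Lp = 106.3 + 10·log₁₀(4/7.693) = 106.3 + (-2.84) = 103.5 dB.

103.5 dB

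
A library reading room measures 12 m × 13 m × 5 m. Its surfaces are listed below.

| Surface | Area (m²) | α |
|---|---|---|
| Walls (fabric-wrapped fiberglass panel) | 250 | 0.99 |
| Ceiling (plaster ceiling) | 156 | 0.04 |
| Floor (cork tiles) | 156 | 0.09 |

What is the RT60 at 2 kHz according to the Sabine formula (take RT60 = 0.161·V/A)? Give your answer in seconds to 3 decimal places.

0.469 seconds

Equivalent absorption area: A = 250×0.99 + 156×0.04 + 156×0.09 = 267.780 m².
Volume V = 12 × 13 × 5 = 780 m³.
T = 0.161 V/A = 0.161·780/267.780 = 0.469 s.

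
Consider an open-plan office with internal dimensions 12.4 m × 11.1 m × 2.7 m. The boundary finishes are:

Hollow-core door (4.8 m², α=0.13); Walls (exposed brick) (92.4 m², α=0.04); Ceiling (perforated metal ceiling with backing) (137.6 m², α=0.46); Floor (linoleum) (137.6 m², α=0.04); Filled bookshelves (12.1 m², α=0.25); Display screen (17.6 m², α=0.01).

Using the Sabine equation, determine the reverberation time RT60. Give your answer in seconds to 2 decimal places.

Equivalent absorption area: A = 4.8·0.13 + 92.4·0.04 + 137.6·0.46 + 137.6·0.04 + 12.1·0.25 + 17.6·0.01 = 76.321 m².
Volume V = 12.4 × 11.1 × 2.7 = 371.628 m³.
RT60 = 0.161 · V / A = 0.161 × 371.628 / 76.321 = 0.78 s.

0.78 s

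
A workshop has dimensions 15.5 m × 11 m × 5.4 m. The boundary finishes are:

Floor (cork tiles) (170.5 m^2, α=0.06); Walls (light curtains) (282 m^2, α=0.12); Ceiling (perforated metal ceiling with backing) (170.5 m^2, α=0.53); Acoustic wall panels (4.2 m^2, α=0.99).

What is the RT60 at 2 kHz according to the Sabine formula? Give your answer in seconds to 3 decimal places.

Summing Sᵢαᵢ: 10.230 + 33.840 + 90.365 + 4.158 → A = 138.593 sabins.
Room volume: 920.7 m³.
T = 0.161 V/A = 0.161·920.7/138.593 = 1.070 s.

1.070 s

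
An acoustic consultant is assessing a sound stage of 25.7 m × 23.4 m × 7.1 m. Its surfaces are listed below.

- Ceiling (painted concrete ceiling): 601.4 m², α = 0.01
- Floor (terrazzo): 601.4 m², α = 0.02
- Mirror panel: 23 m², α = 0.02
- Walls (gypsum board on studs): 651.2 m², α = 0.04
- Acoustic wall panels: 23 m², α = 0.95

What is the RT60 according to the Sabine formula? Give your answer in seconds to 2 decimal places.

Equivalent absorption area: A = 601.4×0.01 + 601.4×0.02 + 23×0.02 + 651.2×0.04 + 23×0.95 = 66.400 m².
V = 25.7·23.4·7.1 = 4269.798 m³.
RT60 = 0.161 · V / A = 0.161 × 4269.798 / 66.400 = 10.35 s.

10.35 sec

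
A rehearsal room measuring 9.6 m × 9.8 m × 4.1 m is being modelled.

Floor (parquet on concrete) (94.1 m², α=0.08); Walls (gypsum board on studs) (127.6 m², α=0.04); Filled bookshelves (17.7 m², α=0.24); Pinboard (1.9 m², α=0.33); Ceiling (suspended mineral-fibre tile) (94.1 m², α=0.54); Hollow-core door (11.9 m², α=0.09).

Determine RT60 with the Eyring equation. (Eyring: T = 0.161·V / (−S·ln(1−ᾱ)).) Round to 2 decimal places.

Total surface area S = 94.1 + 127.6 + 17.7 + 1.9 + 94.1 + 11.9 = 347.3 m².
Absorption A = 94.1×0.08 + 127.6×0.04 + 17.7×0.24 + 1.9×0.33 + 94.1×0.54 + 11.9×0.09 = 69.392 sabins.
ᾱ = 69.392 / 347.3 = 0.1998.
−S·ln(1−ᾱ) = −347.3 × ln(1 − 0.1998) = 77.411.
V = 9.6 × 9.8 × 4.1 = 385.728 m³.
T = 0.161·V/[−S·ln(1−ᾱ)] = 0.161·385.728/77.411 = 0.80 s.

0.80 seconds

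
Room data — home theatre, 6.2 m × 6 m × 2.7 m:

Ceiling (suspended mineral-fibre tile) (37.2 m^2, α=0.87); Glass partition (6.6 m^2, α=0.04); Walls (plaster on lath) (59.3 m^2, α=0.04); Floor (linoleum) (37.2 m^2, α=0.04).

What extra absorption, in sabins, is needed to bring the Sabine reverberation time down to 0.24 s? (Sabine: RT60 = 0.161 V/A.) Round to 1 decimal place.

30.9 sabins

Summing Sᵢαᵢ: 32.364 + 0.264 + 2.372 + 1.488 → A₁ = 36.488 sabins.
V = 100.44 m³. Required absorption A₂ = 0.161 × 100.44 / 0.24 = 67.379 sabins.
Additional absorption ΔA = 67.379 − 36.488 = 30.9 sabins.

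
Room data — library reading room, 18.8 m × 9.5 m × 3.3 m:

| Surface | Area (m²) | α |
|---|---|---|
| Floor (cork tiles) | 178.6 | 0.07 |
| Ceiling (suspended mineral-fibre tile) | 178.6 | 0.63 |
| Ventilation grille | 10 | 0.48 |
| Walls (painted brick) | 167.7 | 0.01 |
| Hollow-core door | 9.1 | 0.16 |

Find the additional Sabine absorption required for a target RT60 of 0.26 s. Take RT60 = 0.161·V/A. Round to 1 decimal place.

Equivalent absorption area: A₁ = 178.6*0.07 + 178.6*0.63 + 10*0.48 + 167.7*0.01 + 9.1*0.16 = 132.953 m².
V = 589.38 m³. Required absorption A₂ = 0.161 × 589.38 / 0.26 = 364.962 sabins.
Shortfall: 364.962 − 132.953 = 232.0 sabins.

232.0 sabins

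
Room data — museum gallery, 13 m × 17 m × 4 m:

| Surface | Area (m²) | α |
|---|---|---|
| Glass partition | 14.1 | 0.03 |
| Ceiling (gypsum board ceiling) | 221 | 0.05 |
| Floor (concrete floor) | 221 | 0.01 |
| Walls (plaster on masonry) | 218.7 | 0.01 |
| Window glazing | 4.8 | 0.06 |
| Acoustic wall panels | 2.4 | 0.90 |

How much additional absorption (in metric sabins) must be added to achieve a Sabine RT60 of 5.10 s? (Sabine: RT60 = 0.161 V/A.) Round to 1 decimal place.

A₁ = Σ Sᵢαᵢ = 14.1×0.03 + 221×0.05 + 221×0.01 + 218.7×0.01 + 4.8×0.06 + 2.4×0.90 = 18.318 sabins.
For T = 5.10 s, need A₂ = 0.161·V/T = 0.161·884/5.10 = 27.907 sabins.
Additional absorption ΔA = 27.907 − 18.318 = 9.6 sabins.

9.6 sabins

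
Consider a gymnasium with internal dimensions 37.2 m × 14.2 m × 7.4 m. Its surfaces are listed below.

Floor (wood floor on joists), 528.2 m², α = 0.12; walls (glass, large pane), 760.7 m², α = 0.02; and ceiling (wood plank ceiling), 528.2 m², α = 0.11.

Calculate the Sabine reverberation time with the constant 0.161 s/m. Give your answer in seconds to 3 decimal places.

4.604 s

Equivalent absorption area: A = 528.2*0.12 + 760.7*0.02 + 528.2*0.11 = 136.700 m².
V = 37.2·14.2·7.4 = 3908.976 m³.
T = 0.161 V/A = 0.161·3908.976/136.700 = 4.604 s.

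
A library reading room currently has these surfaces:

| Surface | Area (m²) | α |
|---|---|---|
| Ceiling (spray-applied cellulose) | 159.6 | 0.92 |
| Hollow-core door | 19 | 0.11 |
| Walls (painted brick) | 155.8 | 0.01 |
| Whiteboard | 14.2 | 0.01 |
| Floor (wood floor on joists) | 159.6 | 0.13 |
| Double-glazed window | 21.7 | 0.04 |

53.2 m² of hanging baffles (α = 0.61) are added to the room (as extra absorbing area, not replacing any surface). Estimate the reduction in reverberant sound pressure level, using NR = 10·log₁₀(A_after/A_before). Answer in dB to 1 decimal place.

0.7 dB

Total absorption A_before = 159.6*0.92 + 19*0.11 + 155.8*0.01 + 14.2*0.01 + 159.6*0.13 + 21.7*0.04
  = 146.832 + 2.090 + 1.558 + 0.142 + 20.748 + 0.868 = 172.238 m² sabins.
Treatment contributes 53.2·0.61 = 32.452 sabins.
A_after = 172.238 + 32.452 = 204.690 sabins.
NR = 10·log₁₀(204.690/172.238) = 0.7 dB.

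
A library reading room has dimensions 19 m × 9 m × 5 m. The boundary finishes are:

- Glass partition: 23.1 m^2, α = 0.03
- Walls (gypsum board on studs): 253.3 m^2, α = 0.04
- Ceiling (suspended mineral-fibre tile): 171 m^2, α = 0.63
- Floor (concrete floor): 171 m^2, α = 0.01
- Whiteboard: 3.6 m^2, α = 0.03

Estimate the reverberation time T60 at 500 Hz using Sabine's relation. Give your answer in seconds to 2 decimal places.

1.14 s

A = Σ Sᵢαᵢ = 23.1·0.03 + 253.3·0.04 + 171·0.63 + 171·0.01 + 3.6·0.03 = 120.373 sabins.
V = 19·9·5 = 855 m³.
Sabine: RT60 = 0.161 × 855 / 120.373 = 1.14 s.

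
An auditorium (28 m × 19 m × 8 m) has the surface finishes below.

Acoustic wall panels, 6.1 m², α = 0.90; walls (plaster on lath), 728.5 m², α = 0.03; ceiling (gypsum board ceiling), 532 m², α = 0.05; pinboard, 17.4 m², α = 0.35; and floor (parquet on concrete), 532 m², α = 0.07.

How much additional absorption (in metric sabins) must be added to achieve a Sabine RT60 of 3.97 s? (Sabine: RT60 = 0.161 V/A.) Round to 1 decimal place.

Summing Sᵢαᵢ: 5.490 + 21.855 + 26.600 + 6.090 + 37.240 → A₁ = 97.275 sabins.
For T = 3.97 s, need A₂ = 0.161·V/T = 0.161·4256/3.97 = 172.598 sabins.
Shortfall: 172.598 − 97.275 = 75.3 sabins.

75.3 sabins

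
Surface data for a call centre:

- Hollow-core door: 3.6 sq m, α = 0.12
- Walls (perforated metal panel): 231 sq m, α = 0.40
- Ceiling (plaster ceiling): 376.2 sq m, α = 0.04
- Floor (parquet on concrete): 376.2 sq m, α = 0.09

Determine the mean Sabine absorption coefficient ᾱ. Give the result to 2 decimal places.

0.14

S = Σ Sᵢ = 3.6 + 231 + 376.2 + 376.2 = 987.0 sq m.
A = 3.6·0.12 + 231·0.40 + 376.2·0.04 + 376.2·0.09 = 141.738 sabins.
ᾱ = A/S = 0.14.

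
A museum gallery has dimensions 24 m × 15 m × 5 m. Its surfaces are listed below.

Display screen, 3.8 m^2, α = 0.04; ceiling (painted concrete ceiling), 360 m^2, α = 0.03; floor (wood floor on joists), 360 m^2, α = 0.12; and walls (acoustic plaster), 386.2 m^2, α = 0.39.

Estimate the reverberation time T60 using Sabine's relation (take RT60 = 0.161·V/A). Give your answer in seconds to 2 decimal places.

Total absorption A = 3.8·0.04 + 360·0.03 + 360·0.12 + 386.2·0.39
  = 0.152 + 10.800 + 43.200 + 150.618 = 204.770 m^2 sabins.
Volume V = 24 × 15 × 5 = 1800 m³.
T = 0.161 V/A = 0.161·1800/204.770 = 1.42 s.

1.42 s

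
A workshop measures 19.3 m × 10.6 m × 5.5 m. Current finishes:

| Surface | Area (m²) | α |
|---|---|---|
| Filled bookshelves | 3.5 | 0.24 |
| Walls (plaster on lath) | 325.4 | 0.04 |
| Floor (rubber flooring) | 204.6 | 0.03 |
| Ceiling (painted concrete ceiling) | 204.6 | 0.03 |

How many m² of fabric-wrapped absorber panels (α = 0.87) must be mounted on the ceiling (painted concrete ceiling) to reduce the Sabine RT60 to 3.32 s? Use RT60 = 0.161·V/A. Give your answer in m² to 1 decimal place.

Equivalent absorption area: A₁ = 3.5·0.24 + 325.4·0.04 + 204.6·0.03 + 204.6·0.03 = 26.132 m².
Required A₂ = 0.161·1125.19/3.32 = 54.565 sabins.
Absorption to add: 54.565 − 26.132 = 28.433 sabins.
Net gain per m²: Δα = 0.87 − 0.03 = 0.84.
Panel area = 28.433 / 0.84 = 33.8 m².

33.8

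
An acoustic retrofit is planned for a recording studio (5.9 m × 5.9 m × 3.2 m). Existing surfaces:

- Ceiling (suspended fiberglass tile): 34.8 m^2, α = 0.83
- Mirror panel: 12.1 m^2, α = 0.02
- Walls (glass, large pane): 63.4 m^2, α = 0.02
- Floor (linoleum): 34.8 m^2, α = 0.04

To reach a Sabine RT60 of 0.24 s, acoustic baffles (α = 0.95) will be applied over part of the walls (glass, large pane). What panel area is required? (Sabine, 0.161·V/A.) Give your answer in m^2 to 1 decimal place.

46.2

A₁ = Σ Sᵢαᵢ = 34.8*0.83 + 12.1*0.02 + 63.4*0.02 + 34.8*0.04 = 31.786 sabins.
V = 111.392 m³. Target absorption A₂ = 0.161 × 111.392 / 0.24 = 74.725 sabins.
Absorption to add: 74.725 − 31.786 = 42.939 sabins.
Each m^2 of panel replacing the walls (glass, large pane) adds (0.95 − 0.02) = 0.93 sabins.
Panel area = 42.939 / 0.93 = 46.2 m^2.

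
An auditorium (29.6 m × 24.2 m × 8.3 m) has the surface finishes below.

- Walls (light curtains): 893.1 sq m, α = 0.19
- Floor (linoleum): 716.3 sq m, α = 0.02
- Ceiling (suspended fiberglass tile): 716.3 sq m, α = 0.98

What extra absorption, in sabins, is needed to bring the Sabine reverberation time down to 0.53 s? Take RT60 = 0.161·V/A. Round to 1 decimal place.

920.1 sabins

Total absorption A₁ = 893.1*0.19 + 716.3*0.02 + 716.3*0.98
  = 169.689 + 14.326 + 701.974 = 885.989 sq m sabins.
V = 5945.456 m³. Required absorption A₂ = 0.161 × 5945.456 / 0.53 = 1806.072 sabins.
Additional absorption ΔA = 1806.072 − 885.989 = 920.1 sabins.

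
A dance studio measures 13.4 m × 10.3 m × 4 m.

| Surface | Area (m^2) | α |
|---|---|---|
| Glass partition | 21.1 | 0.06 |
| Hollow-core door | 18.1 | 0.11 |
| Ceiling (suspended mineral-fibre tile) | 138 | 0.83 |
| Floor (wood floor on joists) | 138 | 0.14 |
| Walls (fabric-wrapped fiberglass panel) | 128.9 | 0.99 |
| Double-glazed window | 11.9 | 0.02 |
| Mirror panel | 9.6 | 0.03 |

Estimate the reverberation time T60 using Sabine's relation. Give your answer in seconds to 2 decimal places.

0.34 s

A = Σ Sᵢαᵢ = 21.1×0.06 + 18.1×0.11 + 138×0.83 + 138×0.14 + 128.9×0.99 + 11.9×0.02 + 9.6×0.03 = 265.254 sabins.
V = 13.4·10.3·4 = 552.08 m³.
T = 0.161 V/A = 0.161·552.08/265.254 = 0.34 s.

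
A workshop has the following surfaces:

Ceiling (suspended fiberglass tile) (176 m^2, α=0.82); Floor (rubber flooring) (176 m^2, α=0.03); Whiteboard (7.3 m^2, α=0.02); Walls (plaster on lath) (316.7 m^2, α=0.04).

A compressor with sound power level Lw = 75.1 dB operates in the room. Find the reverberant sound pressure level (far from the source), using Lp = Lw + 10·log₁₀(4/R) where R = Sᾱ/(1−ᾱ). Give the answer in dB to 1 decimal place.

A = 162.414 sabins; S = 676.0 m^2.
ᾱ = 0.2403, so room constant R = A/(1−ᾱ) = 213.787 m^2.
Lp = 75.1 + 10·log₁₀(4/213.787) = 75.1 + (-17.28) = 57.8 dB.

57.8 dB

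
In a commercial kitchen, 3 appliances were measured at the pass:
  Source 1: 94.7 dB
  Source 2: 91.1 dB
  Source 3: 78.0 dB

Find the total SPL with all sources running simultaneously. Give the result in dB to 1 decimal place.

Converting to relative power and adding: 10^(94.7/10) + 10^(91.1/10) + 10^(78.0/10) = 4.303e+09.
Back to dB: 10·log₁₀ Σ = 96.3 dB.

96.3 dB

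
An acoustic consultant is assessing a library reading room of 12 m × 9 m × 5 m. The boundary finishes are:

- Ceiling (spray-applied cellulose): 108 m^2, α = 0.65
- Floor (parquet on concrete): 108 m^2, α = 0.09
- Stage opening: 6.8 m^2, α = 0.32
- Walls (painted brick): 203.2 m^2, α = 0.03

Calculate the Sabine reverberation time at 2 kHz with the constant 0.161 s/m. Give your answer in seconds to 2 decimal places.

Equivalent absorption area: A = 108·0.65 + 108·0.09 + 6.8·0.32 + 203.2·0.03 = 88.192 m^2.
Volume V = 12 × 9 × 5 = 540 m³.
T = 0.161 V/A = 0.161·540/88.192 = 0.99 s.

0.99 sec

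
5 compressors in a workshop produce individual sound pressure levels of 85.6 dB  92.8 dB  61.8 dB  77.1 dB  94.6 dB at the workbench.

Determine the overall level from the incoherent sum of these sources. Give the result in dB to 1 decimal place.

97.2 dB

Sum in the linear (power) domain: Σ 10^(Lᵢ/10) = 10^(85.6/10) + 10^(92.8/10) + 10^(61.8/10) + 10^(77.1/10) + 10^(94.6/10) = 5.205e+09.
L_total = 10·log₁₀(5.205e+09) = 97.2 dB.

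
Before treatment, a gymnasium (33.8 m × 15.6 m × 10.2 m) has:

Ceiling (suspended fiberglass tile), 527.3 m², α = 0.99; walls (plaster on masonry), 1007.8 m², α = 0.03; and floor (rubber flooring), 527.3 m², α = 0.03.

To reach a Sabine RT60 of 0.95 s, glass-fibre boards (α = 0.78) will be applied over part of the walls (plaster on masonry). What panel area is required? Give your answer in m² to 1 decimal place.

457.9

Summing Sᵢαᵢ: 522.027 + 30.234 + 15.819 → A₁ = 568.080 sabins.
Required A₂ = 0.161·5378.256/0.95 = 911.473 sabins.
ΔA needed = 911.473 − 568.080 = 343.393 sabins.
Net gain per m²: Δα = 0.78 − 0.03 = 0.75.
Area = ΔA/Δα = 343.393/0.75 = 457.9 m².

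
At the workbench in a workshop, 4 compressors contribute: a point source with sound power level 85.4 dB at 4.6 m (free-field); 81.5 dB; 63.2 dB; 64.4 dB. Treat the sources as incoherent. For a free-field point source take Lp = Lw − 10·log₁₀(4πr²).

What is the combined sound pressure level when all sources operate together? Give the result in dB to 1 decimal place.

81.7 dB

Source at 4.6 m: Lp = 85.4 − 10·log₁₀(4π·4.6²) = 85.4 − 10·log₁₀(265.904) = 61.2 dB.
Sum in the linear (power) domain: Σ 10^(Lᵢ/10) = 10^(61.2/10) + 10^(81.5/10) + 10^(63.2/10) + 10^(64.4/10) = 1.474e+08.
Back to dB: 10·log₁₀ Σ = 81.7 dB.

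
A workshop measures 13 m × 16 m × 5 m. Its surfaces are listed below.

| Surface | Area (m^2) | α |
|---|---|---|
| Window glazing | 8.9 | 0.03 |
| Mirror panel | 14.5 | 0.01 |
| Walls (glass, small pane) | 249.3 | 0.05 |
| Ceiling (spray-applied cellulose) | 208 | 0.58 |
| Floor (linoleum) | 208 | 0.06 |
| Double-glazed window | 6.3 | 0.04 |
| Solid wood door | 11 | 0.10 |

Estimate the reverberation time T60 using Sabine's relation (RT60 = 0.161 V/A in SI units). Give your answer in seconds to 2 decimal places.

1.14 s

Equivalent absorption area: A = 8.9×0.03 + 14.5×0.01 + 249.3×0.05 + 208×0.58 + 208×0.06 + 6.3×0.04 + 11×0.10 = 147.349 m^2.
Volume V = 13 × 16 × 5 = 1040 m³.
RT60 = 0.161 · V / A = 0.161 × 1040 / 147.349 = 1.14 s.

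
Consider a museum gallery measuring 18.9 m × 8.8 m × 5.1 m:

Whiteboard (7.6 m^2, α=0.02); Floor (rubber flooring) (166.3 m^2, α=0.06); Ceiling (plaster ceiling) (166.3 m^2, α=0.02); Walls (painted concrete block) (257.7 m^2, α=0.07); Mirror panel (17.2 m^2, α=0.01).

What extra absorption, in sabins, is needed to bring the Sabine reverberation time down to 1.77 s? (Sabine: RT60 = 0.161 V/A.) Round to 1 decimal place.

Summing Sᵢαᵢ: 0.152 + 9.978 + 3.326 + 18.039 + 0.172 → A₁ = 31.667 sabins.
Target A₂ = 0.161·848.232/1.77 = 77.156 sabins (V = 848.232 m³).
Shortfall: 77.156 − 31.667 = 45.5 sabins.

45.5 sabins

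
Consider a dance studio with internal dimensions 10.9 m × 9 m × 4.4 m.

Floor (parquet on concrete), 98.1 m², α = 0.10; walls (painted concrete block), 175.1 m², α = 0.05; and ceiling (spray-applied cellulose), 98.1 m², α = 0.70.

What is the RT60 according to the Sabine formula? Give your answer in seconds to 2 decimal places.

Total absorption A = 98.1·0.10 + 175.1·0.05 + 98.1·0.70
  = 9.810 + 8.755 + 68.670 = 87.235 m² sabins.
V = 10.9·9·4.4 = 431.64 m³.
T = 0.161 V/A = 0.161·431.64/87.235 = 0.80 s.

0.80 s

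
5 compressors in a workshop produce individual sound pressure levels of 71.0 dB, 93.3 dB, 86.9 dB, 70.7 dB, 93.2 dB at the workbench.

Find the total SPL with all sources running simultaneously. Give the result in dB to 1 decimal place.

96.8 dB

Sum in the linear (power) domain: Σ 10^(Lᵢ/10) = 10^(71.0/10) + 10^(93.3/10) + 10^(86.9/10) + 10^(70.7/10) + 10^(93.2/10) = 4.741e+09.
Combined level = 10 log₁₀(4.741e+09) = 96.8 dB.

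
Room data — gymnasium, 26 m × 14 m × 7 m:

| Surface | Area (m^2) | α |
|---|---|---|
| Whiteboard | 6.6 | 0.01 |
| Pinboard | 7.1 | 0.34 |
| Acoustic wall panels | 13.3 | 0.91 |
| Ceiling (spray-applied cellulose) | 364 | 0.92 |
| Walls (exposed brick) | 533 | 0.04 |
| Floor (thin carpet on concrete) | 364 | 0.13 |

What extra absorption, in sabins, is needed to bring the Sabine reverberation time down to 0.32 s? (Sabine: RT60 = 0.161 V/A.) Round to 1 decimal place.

863.9 sabins

Total absorption A₁ = 6.6·0.01 + 7.1·0.34 + 13.3·0.91 + 364·0.92 + 533·0.04 + 364·0.13
  = 0.066 + 2.414 + 12.103 + 334.880 + 21.320 + 47.320 = 418.103 m^2 sabins.
V = 2548 m³. Required absorption A₂ = 0.161 × 2548 / 0.32 = 1281.963 sabins.
ΔA = A₂ − A₁ = 1281.963 − 418.103 = 863.9 sabins.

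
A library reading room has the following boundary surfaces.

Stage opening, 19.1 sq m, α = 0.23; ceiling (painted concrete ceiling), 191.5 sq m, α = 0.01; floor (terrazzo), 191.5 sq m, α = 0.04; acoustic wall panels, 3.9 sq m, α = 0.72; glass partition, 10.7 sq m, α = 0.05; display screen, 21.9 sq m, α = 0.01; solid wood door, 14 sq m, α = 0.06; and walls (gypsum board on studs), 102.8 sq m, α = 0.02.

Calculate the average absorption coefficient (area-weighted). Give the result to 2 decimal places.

S = Σ Sᵢ = 19.1 + 191.5 + 191.5 + 3.9 + 10.7 + 21.9 + 14 + 102.8 = 555.4 sq m.
Weighted sum Σ Sα = 20.426.
ᾱ = A/S = 0.04.

0.04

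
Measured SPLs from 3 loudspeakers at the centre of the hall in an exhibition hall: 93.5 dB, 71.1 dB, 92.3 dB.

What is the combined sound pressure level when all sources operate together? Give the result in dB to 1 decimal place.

Converting to relative power and adding: 10^(93.5/10) + 10^(71.1/10) + 10^(92.3/10) = 3.95e+09.
Back to dB: 10·log₁₀ Σ = 96.0 dB.

96.0 dB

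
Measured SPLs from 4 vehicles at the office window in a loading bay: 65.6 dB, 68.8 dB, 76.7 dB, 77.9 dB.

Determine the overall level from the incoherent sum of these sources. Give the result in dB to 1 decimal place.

Sum in the linear (power) domain: Σ 10^(Lᵢ/10) = 10^(65.6/10) + 10^(68.8/10) + 10^(76.7/10) + 10^(77.9/10) = 1.196e+08.
Back to dB: 10·log₁₀ Σ = 80.8 dB.

80.8 dB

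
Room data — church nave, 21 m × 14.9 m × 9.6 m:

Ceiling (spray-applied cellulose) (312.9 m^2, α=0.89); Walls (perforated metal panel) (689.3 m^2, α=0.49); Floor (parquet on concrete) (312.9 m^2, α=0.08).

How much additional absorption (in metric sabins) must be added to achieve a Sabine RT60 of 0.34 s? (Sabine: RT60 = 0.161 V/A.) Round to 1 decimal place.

781.1 sabins

Total absorption A₁ = 312.9·0.89 + 689.3·0.49 + 312.9·0.08
  = 278.481 + 337.757 + 25.032 = 641.270 m^2 sabins.
Target A₂ = 0.161·3003.84/0.34 = 1422.407 sabins (V = 3003.84 m³).
Additional absorption ΔA = 1422.407 − 641.270 = 781.1 sabins.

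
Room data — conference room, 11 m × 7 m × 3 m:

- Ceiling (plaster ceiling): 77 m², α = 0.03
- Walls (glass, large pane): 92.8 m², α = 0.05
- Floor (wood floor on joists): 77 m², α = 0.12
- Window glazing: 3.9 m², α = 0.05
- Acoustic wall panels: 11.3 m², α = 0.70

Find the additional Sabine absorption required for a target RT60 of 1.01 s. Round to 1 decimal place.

12.5 sabins

Summing Sᵢαᵢ: 2.310 + 4.640 + 9.240 + 0.195 + 7.910 → A₁ = 24.295 sabins.
V = 231 m³. Required absorption A₂ = 0.161 × 231 / 1.01 = 36.823 sabins.
Additional absorption ΔA = 36.823 − 24.295 = 12.5 sabins.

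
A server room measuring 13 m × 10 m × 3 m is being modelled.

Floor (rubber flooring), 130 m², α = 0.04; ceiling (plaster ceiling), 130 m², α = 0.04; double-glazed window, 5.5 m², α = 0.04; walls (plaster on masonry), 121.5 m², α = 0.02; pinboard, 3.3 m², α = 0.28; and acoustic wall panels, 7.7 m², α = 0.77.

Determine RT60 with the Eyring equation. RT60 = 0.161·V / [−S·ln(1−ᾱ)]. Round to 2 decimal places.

S = Σ Sᵢ = 398.0 m².
Absorption A = 130·0.04 + 130·0.04 + 5.5·0.04 + 121.5·0.02 + 3.3·0.28 + 7.7·0.77 = 19.903 sabins.
Mean coefficient ᾱ = A/S = 0.0500.
−S·ln(1−ᾱ) = −398.0 × ln(1 − 0.0500) = 20.415.
V = 13 × 10 × 3 = 390 m³.
T = 0.161·V/[−S·ln(1−ᾱ)] = 0.161·390/20.415 = 3.08 s.

3.08 s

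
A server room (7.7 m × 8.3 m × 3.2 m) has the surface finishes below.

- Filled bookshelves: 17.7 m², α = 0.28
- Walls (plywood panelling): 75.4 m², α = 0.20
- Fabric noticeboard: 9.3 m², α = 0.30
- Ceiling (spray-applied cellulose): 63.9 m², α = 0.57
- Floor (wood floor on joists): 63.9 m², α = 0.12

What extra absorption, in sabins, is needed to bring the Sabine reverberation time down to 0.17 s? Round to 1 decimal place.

Equivalent absorption area: A₁ = 17.7*0.28 + 75.4*0.20 + 9.3*0.30 + 63.9*0.57 + 63.9*0.12 = 66.917 m².
Target A₂ = 0.161·204.512/0.17 = 193.685 sabins (V = 204.512 m³).
ΔA = A₂ − A₁ = 193.685 − 66.917 = 126.8 sabins.

126.8 sabins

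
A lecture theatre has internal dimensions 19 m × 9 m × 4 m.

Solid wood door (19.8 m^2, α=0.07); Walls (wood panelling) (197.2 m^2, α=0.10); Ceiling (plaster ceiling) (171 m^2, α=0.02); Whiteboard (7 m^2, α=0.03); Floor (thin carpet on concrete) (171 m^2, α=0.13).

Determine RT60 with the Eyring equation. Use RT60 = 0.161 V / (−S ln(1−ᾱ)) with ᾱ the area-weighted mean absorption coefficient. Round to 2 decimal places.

Total surface area S = 19.8 + 197.2 + 171 + 7 + 171 = 566.0 m^2.
Σ(Sᵢαᵢ) = 19.8×0.07 + 197.2×0.10 + 171×0.02 + 7×0.03 + 171×0.13 = 46.966.
ᾱ = 46.966 / 566.0 = 0.0830.
Eyring denominator: −S ln(1−ᾱ) = 49.043.
V = 19 × 9 × 4 = 684 m³.
RT60 = 0.161 × 684 / 49.043 = 2.25 s.

2.25 sec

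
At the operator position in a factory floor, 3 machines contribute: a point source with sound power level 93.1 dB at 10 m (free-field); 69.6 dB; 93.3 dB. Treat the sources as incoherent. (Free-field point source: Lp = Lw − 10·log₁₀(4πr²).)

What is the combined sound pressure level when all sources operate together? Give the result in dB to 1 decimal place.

Source at 10 m: Lp = 93.1 − 10·log₁₀(4π·10²) = 93.1 − 10·log₁₀(1256.637) = 62.1 dB.
Converting to relative power and adding: 10^(62.1/10) + 10^(69.6/10) + 10^(93.3/10) = 2.149e+09.
Back to dB: 10·log₁₀ Σ = 93.3 dB.

93.3 dB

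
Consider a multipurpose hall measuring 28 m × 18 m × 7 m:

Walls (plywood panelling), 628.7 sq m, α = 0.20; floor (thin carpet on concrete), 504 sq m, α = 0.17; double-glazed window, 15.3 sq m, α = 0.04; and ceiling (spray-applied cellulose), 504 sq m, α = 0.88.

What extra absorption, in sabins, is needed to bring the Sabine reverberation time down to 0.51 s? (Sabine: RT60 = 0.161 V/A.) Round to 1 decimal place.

458.2 sabins

Total absorption A₁ = 628.7×0.20 + 504×0.17 + 15.3×0.04 + 504×0.88
  = 125.740 + 85.680 + 0.612 + 443.520 = 655.552 sq m sabins.
Target A₂ = 0.161·3528/0.51 = 1113.741 sabins (V = 3528 m³).
ΔA = A₂ − A₁ = 1113.741 − 655.552 = 458.2 sabins.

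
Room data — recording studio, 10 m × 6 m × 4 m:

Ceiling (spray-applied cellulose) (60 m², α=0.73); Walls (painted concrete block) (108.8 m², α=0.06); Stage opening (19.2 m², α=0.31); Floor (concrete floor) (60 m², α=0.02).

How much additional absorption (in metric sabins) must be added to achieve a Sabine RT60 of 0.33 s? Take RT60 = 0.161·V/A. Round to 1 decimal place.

Equivalent absorption area: A₁ = 60×0.73 + 108.8×0.06 + 19.2×0.31 + 60×0.02 = 57.480 m².
Target A₂ = 0.161·240/0.33 = 117.091 sabins (V = 240 m³).
Additional absorption ΔA = 117.091 − 57.480 = 59.6 sabins.

59.6 sabins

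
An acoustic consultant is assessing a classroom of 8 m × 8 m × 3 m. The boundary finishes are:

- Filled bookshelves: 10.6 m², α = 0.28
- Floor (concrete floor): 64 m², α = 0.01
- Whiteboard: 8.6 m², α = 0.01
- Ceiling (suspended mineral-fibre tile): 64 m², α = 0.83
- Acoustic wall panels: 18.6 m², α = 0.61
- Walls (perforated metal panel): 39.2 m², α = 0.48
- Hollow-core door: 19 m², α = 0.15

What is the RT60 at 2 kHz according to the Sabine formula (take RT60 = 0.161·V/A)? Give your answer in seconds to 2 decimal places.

0.34 seconds

Total absorption A = 10.6·0.28 + 64·0.01 + 8.6·0.01 + 64·0.83 + 18.6·0.61 + 39.2·0.48 + 19·0.15
  = 2.968 + 0.640 + 0.086 + 53.120 + 11.346 + 18.816 + 2.850 = 89.826 m² sabins.
Volume V = 8 × 8 × 3 = 192 m³.
RT60 = 0.161 · V / A = 0.161 × 192 / 89.826 = 0.34 s.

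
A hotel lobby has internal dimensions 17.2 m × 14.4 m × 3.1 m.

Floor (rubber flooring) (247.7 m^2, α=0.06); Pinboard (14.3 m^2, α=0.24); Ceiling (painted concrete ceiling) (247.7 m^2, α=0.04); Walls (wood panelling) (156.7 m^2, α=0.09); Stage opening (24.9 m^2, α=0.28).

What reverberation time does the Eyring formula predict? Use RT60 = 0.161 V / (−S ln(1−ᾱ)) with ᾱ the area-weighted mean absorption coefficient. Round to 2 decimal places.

S = Σ Sᵢ = 691.3 m^2.
Absorption A = 247.7×0.06 + 14.3×0.24 + 247.7×0.04 + 156.7×0.09 + 24.9×0.28 = 49.277 sabins.
ᾱ = 49.277 / 691.3 = 0.0713.
Eyring denominator: −S ln(1−ᾱ) = 51.135.
V = 17.2 × 14.4 × 3.1 = 767.808 m³.
RT60 = 0.161 × 767.808 / 51.135 = 2.42 s.

2.42 s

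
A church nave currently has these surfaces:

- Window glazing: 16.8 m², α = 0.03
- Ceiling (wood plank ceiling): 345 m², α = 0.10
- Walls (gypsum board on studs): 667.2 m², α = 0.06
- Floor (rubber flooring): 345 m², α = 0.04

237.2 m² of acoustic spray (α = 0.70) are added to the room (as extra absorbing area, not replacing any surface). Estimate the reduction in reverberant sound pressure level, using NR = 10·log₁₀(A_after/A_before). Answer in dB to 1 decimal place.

4.6 dB

A_before = Σ Sᵢαᵢ = 16.8×0.03 + 345×0.10 + 667.2×0.06 + 345×0.04 = 88.836 sabins.
Treatment contributes 237.2·0.70 = 166.040 sabins.
A_after = 88.836 + 166.040 = 254.876 sabins.
NR = 10·log₁₀(254.876/88.836) = 4.6 dB.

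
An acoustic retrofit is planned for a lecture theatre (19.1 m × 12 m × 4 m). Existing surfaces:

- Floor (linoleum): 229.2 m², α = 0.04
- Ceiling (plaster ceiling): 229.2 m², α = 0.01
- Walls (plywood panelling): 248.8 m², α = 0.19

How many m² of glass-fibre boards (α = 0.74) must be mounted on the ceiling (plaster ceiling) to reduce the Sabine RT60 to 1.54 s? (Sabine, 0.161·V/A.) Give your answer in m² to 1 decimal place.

Summing Sᵢαᵢ: 9.168 + 2.292 + 47.272 → A₁ = 58.732 sabins.
Required A₂ = 0.161·916.8/1.54 = 95.847 sabins.
Absorption to add: 95.847 − 58.732 = 37.115 sabins.
Each m² of panel replacing the ceiling (plaster ceiling) adds (0.74 − 0.01) = 0.73 sabins.
Panel area = 37.115 / 0.73 = 50.8 m².

50.8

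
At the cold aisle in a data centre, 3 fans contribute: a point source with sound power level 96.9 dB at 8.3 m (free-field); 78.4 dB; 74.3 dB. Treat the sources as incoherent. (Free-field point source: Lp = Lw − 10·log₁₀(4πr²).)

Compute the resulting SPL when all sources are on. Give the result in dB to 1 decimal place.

Source at 8.3 m: Lp = 96.9 − 10·log₁₀(4π·8.3²) = 96.9 − 10·log₁₀(865.697) = 67.5 dB.
Sum in the linear (power) domain: Σ 10^(Lᵢ/10) = 10^(67.5/10) + 10^(78.4/10) + 10^(74.3/10) = 1.017e+08.
L_total = 10·log₁₀(1.017e+08) = 80.1 dB.

80.1 dB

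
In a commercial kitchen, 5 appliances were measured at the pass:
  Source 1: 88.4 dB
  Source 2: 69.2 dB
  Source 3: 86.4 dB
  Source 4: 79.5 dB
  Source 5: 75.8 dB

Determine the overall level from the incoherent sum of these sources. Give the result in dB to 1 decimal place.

91.0 dB

Converting to relative power and adding: 10^(88.4/10) + 10^(69.2/10) + 10^(86.4/10) + 10^(79.5/10) + 10^(75.8/10) = 1.264e+09.
Back to dB: 10·log₁₀ Σ = 91.0 dB.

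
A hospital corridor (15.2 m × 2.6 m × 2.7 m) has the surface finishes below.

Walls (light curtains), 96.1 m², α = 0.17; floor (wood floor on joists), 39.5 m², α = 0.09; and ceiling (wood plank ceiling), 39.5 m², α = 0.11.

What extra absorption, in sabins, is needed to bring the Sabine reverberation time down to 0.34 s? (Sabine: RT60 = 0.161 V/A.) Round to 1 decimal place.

Total absorption A₁ = 96.1*0.17 + 39.5*0.09 + 39.5*0.11
  = 16.337 + 3.555 + 4.345 = 24.237 m² sabins.
For T = 0.34 s, need A₂ = 0.161·V/T = 0.161·106.704/0.34 = 50.527 sabins.
ΔA = A₂ − A₁ = 50.527 − 24.237 = 26.3 sabins.

26.3 sabins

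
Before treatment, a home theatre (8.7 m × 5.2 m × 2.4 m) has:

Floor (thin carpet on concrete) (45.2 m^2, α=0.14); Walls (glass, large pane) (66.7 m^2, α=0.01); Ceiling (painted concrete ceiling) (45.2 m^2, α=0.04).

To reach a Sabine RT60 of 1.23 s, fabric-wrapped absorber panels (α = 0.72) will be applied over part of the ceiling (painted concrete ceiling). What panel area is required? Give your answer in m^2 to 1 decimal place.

8.0

Summing Sᵢαᵢ: 6.328 + 0.667 + 1.808 → A₁ = 8.803 sabins.
Required A₂ = 0.161·108.576/1.23 = 14.212 sabins.
ΔA needed = 14.212 − 8.803 = 5.409 sabins.
Net gain per m^2: Δα = 0.72 − 0.04 = 0.68.
Panel area = 5.409 / 0.68 = 8.0 m^2.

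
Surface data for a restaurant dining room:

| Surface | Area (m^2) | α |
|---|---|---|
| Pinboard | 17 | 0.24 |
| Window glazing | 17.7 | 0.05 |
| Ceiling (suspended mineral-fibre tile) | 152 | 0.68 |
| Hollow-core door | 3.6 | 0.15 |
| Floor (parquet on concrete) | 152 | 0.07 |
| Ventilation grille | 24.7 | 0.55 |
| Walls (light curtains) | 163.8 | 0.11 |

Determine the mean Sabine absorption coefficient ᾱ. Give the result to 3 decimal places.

0.285

Total surface area S = 530.8 m^2.
Weighted sum Σ Sα = 151.108.
ᾱ = 151.108 / 530.8 = 0.285.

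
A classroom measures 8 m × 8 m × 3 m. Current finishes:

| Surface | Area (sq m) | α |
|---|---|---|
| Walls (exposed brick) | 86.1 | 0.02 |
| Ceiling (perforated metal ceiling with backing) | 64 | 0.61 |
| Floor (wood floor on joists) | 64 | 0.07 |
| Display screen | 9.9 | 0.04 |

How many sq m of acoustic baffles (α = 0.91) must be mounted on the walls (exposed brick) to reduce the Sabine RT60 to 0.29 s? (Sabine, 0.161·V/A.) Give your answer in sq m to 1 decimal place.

68.5

Summing Sᵢαᵢ: 1.722 + 39.040 + 4.480 + 0.396 → A₁ = 45.638 sabins.
V = 192 m³. Target absorption A₂ = 0.161 × 192 / 0.29 = 106.593 sabins.
Absorption to add: 106.593 − 45.638 = 60.955 sabins.
Net gain per sq m: Δα = 0.91 − 0.02 = 0.89.
Panel area = 60.955 / 0.89 = 68.5 sq m.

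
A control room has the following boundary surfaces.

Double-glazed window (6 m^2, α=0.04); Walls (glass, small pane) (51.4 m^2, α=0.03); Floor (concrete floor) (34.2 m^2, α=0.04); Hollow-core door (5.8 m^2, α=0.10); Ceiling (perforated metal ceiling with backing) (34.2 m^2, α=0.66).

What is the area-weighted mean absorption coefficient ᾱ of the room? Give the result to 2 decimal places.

S = Σ Sᵢ = 6 + 51.4 + 34.2 + 5.8 + 34.2 = 131.6 m^2.
Σ(Sᵢαᵢ) = 6*0.04 + 51.4*0.03 + 34.2*0.04 + 5.8*0.10 + 34.2*0.66 = 26.302.
ᾱ = A/S = 0.20.

0.20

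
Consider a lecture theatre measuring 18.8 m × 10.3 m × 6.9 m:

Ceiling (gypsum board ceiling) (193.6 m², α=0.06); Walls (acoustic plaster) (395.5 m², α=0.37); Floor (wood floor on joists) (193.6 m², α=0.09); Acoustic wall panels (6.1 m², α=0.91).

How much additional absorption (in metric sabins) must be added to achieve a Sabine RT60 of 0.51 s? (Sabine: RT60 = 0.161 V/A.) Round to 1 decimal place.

240.9 sabins

Summing Sᵢαᵢ: 11.616 + 146.335 + 17.424 + 5.551 → A₁ = 180.926 sabins.
V = 1336.116 m³. Required absorption A₂ = 0.161 × 1336.116 / 0.51 = 421.793 sabins.
Shortfall: 421.793 − 180.926 = 240.9 sabins.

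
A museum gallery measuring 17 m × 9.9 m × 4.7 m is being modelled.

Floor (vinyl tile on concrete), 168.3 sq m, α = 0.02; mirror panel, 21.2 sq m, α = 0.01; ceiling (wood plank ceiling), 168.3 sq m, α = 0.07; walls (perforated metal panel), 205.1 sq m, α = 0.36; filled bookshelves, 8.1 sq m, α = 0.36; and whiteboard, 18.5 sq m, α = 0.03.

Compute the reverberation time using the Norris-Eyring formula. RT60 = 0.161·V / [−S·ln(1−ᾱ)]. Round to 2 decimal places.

1.26 s

Total surface area S = 168.3 + 21.2 + 168.3 + 205.1 + 8.1 + 18.5 = 589.5 sq m.
Absorption A = 168.3×0.02 + 21.2×0.01 + 168.3×0.07 + 205.1×0.36 + 8.1×0.36 + 18.5×0.03 = 92.666 sabins.
ᾱ = 92.666 / 589.5 = 0.1572.
−S·ln(1−ᾱ) = −589.5 × ln(1 − 0.1572) = 100.820.
V = 17 × 9.9 × 4.7 = 791.01 m³.
RT60 = 0.161 × 791.01 / 100.820 = 1.26 s.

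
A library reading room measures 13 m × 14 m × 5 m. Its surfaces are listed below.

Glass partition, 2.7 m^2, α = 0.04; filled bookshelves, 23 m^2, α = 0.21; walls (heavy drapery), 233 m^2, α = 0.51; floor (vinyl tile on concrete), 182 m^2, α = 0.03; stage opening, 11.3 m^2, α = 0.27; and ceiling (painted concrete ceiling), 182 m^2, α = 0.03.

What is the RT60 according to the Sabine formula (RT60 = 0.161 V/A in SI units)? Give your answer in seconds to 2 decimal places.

1.06 s

Summing Sᵢαᵢ: 0.108 + 4.830 + 118.830 + 5.460 + 3.051 + 5.460 → A = 137.739 sabins.
Volume V = 13 × 14 × 5 = 910 m³.
RT60 = 0.161 · V / A = 0.161 × 910 / 137.739 = 1.06 s.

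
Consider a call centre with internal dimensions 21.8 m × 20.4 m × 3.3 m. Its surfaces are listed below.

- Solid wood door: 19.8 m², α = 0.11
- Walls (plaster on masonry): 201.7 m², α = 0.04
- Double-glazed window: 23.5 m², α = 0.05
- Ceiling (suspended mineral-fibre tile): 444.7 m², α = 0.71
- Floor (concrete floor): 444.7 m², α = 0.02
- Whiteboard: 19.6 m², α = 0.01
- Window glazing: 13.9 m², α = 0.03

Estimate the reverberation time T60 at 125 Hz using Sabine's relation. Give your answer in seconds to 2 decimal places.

Equivalent absorption area: A = 19.8×0.11 + 201.7×0.04 + 23.5×0.05 + 444.7×0.71 + 444.7×0.02 + 19.6×0.01 + 13.9×0.03 = 336.665 m².
Room volume: 1467.576 m³.
T = 0.161 V/A = 0.161·1467.576/336.665 = 0.70 s.

0.70 s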